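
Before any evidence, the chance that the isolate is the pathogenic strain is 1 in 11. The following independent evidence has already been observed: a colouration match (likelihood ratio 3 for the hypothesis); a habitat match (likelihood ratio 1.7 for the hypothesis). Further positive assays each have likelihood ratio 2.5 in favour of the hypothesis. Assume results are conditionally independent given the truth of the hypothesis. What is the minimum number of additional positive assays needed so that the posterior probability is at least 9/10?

4

Prior odds = (1/11)/(10/11) = 0.1.
Combined Bayes factor of the evidence already in hand = 3 × 1.7 = 5.1.
Odds after that evidence = 0.1 × 5.1 = 0.51.
Target odds = 0.9/0.1 = 9.
Need 2.5ⁿ ≥ 9 ÷ 0.51 = 300/17.
2.5³ = 15.625 falls short of 300/17 but 2.5⁴ = 39.0625 reaches it, so n = 4.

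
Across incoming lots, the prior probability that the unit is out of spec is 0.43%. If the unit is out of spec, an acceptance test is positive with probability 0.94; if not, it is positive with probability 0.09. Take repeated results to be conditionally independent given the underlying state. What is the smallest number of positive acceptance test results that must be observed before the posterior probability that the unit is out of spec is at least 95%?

Prior odds: 0.0043 ÷ 0.9957 = 43/9957.
Likelihood ratio of a positive = 0.94/0.09 = 94/9.
Target posterior odds = 0.95/0.05 = 19.
Require (94/9)ⁿ ≥ 19 ÷ (43/9957) = 189183/43.
(94/9)³ = 830584/729 falls short of 189183/43 but (94/9)⁴ = 78074896/6561 reaches it, so n = 4.

4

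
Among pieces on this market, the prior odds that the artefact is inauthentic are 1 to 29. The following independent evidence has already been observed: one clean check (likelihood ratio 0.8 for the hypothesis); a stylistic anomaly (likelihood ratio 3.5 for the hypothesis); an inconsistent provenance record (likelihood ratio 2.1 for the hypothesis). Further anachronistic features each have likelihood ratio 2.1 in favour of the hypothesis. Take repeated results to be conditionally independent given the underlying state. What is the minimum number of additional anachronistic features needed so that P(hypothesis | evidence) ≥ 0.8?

Prior odds = 1/29.
Combined Bayes factor of the evidence already in hand = 0.8 × 3.5 × 2.1 = 5.88.
Odds after that evidence = (1/29) × 5.88 = 147/725.
Target odds = 0.8/0.2 = 4.
Need 2.1ⁿ ≥ 4 ÷ (147/725) = 2900/147.
2.1⁴ = 19.4481 falls short of 2900/147 but 2.1⁵ = 4084101/100000 reaches it, so n = 5.

5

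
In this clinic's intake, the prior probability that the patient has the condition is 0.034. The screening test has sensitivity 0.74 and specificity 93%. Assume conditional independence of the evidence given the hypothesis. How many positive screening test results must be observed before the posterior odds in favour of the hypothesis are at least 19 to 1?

3

Prior odds = 0.034/0.966 = 17/483.
False-positive rate = 1 − 0.93 = 0.07; likelihood ratio of a positive = 0.74/0.07 = 74/7.
Target odds = 19.
Require (74/7)ⁿ ≥ 19 ÷ (17/483) = 9177/17.
(74/7)² = 5476/49 falls short of 9177/17 but (74/7)³ = 405224/343 reaches it, so n = 3.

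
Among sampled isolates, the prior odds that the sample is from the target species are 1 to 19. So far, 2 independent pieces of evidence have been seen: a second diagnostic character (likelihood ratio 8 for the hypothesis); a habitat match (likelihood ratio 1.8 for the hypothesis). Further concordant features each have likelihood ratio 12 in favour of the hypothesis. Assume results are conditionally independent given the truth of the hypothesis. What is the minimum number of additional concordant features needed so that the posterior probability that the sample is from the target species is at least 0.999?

Prior odds = 1/19.
Combined Bayes factor of the evidence already in hand = 8 × 1.8 = 14.4.
Odds after that evidence = (1/19) × 14.4 = 72/95.
Target odds = 0.999/0.001 = 999.
Need 12ⁿ ≥ 999 ÷ (72/95) = 1318.125.
12² = 144 falls short of 1318.125 but 12³ = 1728 reaches it, so n = 3.

3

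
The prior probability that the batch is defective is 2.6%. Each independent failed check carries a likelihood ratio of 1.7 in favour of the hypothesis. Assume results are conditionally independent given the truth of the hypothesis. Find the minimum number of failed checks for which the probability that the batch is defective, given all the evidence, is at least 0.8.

10

Prior odds: 0.026 ÷ 0.974 = 13/487.
Likelihood ratio per failed check = 1.7.
Target odds: 0.8 ÷ 0.2 = 4.
Require 1.7ⁿ ≥ 4 ÷ (13/487) = 1948/13.
1.7⁹ ≈118.588 falls short of 1948/13 but 1.7¹⁰ ≈201.599 reaches it, so n = 10.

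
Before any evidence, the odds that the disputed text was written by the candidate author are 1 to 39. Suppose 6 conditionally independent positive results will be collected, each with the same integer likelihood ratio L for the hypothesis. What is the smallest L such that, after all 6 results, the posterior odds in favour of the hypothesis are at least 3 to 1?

3

Prior odds = 1/39.
Target odds = 3.
Need L⁶ ≥ 3 ÷ (1/39) = 117.
2⁶ = 64 < 117 ≤ 729 = 3⁶, so L = 3.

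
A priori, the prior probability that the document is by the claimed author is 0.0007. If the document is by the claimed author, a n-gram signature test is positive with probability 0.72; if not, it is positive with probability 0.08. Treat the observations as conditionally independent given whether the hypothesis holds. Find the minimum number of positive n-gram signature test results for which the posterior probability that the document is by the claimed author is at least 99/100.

6

Prior odds: 0.0007 ÷ 0.9993 = 7/9993.
Likelihood ratio of a positive = 0.72/0.08 = 9.
Target odds: 0.99 ÷ 0.01 = 99.
Need (7/9993) × 9ⁿ ≥ 99, i.e. 9ⁿ ≥ 989307/7.
9⁵ = 59049 falls short of 989307/7 but 9⁶ = 531441 reaches it, so n = 6.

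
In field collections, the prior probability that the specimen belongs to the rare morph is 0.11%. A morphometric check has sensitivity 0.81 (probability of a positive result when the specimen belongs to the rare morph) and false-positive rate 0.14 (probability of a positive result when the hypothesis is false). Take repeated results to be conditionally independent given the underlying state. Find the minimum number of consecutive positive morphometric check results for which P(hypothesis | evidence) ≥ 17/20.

5

Prior odds: 0.0011 ÷ 0.9989 = 11/9989.
Likelihood ratio of a positive result = 0.81/0.14 = 81/14.
Target odds: 0.85 ÷ 0.15 = 17/3.
Need (11/9989) × (81/14)ⁿ ≥ 17/3, i.e. (81/14)ⁿ ≥ 169813/33.
(81/14)⁴ = 43046721/38416 falls short of 169813/33 but (81/14)⁵ ≈6483.13 reaches it, so n = 5.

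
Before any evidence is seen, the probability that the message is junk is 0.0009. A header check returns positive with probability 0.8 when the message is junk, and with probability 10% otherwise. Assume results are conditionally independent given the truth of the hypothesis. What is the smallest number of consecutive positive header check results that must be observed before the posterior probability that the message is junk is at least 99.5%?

Prior odds: 0.0009 ÷ 0.9991 = 9/9991.
Likelihood ratio of a positive result = 0.8/0.1 = 8.
Target posterior odds = 0.995/0.005 = 199.
Require 8ⁿ ≥ 199 ÷ (9/9991) = 1988209/9.
8⁵ = 32768 falls short of 1988209/9 but 8⁶ = 262144 reaches it, so n = 6.

6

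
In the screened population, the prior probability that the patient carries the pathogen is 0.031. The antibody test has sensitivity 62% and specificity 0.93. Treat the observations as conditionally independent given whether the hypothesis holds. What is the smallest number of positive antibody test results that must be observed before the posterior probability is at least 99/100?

Prior odds: 0.031 ÷ 0.969 = 31/969.
False-positive rate = 1 − 0.93 = 0.07; likelihood ratio of a positive = 0.62/0.07 = 62/7.
Target posterior odds = 0.99/0.01 = 99.
Need (31/969) × (62/7)ⁿ ≥ 99, i.e. (62/7)ⁿ ≥ 95931/31.
(62/7)³ = 238328/343 falls short of 95931/31 but (62/7)⁴ = 14776336/2401 reaches it, so n = 4.

4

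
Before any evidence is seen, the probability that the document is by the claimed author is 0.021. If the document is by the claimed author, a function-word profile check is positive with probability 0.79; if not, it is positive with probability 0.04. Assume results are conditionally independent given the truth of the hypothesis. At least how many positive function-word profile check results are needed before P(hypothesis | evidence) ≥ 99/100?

Prior odds = 0.021/0.979 = 21/979.
Likelihood ratio of a positive = 0.79/0.04 = 19.75.
Target odds: 0.99 ÷ 0.01 = 99.
Require 19.75ⁿ ≥ 99 ÷ (21/979) = 32307/7.
19.75² = 390.0625 falls short of 32307/7 but 19.75³ = 7703.734375 reaches it, so n = 3.

3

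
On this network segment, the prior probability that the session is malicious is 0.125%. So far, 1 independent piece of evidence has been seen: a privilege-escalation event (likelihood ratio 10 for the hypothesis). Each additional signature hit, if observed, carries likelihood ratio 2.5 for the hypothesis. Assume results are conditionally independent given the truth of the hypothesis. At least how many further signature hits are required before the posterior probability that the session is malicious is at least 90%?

8

Prior odds = 0.00125/0.99875 = 1/799.
Bayes factor of the evidence already in hand = 10.
Odds after that evidence = (1/799) × 10 = 10/799.
Target odds = 0.9/0.1 = 9.
Need 2.5ⁿ ≥ 9 ÷ (10/799) = 719.1.
2.5⁷ = 610.3515625 falls short of 719.1 but 2.5⁸ = 390625/256 reaches it, so n = 8.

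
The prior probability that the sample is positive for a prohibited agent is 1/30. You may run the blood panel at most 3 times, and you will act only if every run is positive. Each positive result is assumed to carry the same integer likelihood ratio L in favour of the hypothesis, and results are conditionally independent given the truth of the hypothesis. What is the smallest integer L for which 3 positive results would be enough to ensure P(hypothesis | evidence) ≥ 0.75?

5

Prior odds = (1/30)/(29/30) = 1/29.
Target odds = 0.75/0.25 = 3.
Need L³ ≥ 3 ÷ (1/29) = 87.
4³ = 64 < 87 ≤ 125 = 5³, so L = 5.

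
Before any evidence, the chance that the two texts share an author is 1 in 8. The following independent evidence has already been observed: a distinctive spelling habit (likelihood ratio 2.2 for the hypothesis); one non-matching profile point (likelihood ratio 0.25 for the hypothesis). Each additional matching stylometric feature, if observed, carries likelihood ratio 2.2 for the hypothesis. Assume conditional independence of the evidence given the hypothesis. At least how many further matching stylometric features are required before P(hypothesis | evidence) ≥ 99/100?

Prior odds = 0.125/0.875 = 1/7.
Combined Bayes factor of the evidence already in hand = 2.2 × 0.25 = 0.55.
Odds after that evidence = (1/7) × 0.55 = 11/140.
Target odds = 0.99/0.01 = 99.
Need 2.2ⁿ ≥ 99 ÷ (11/140) = 1260.
2.2⁹ ≈1207.27 falls short of 1260 but 2.2¹⁰ ≈2655.99 reaches it, so n = 10.

10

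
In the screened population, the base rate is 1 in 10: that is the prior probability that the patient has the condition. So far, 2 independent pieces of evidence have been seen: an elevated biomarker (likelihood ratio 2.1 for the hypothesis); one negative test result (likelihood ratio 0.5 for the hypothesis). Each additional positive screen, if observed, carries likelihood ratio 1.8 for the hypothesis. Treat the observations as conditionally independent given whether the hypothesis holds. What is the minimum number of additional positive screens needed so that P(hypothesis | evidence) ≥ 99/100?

Prior odds = 0.1/0.9 = 1/9.
Combined Bayes factor of the evidence already in hand = 2.1 × 0.5 = 1.05.
Odds after that evidence = (1/9) × 1.05 = 7/60.
Target odds = 0.99/0.01 = 99.
Need 1.8ⁿ ≥ 99 ÷ (7/60) = 5940/7.
1.8¹¹ ≈642.684 falls short of 5940/7 but 1.8¹² ≈1156.83 reaches it, so n = 12.

12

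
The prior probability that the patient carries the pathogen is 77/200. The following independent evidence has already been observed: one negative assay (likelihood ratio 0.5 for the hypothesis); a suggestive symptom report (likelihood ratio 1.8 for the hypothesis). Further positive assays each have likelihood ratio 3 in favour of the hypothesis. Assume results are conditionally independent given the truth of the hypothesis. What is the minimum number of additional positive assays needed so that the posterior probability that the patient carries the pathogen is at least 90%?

Prior odds = 0.385/0.615 = 77/123.
Combined Bayes factor of the evidence already in hand = 0.5 × 1.8 = 0.9.
Odds after that evidence = (77/123) × 0.9 = 231/410.
Target odds = 0.9/0.1 = 9.
Need 3ⁿ ≥ 9 ÷ (231/410) = 1230/77.
3² = 9 falls short of 1230/77 but 3³ = 27 reaches it, so n = 3.

3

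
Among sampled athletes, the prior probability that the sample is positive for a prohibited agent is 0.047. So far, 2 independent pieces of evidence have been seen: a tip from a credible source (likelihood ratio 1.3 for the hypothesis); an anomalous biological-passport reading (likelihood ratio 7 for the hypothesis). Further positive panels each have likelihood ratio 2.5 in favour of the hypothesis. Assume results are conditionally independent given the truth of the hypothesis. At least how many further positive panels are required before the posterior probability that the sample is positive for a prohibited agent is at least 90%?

4

Prior odds = 0.047/0.953 = 47/953.
Combined Bayes factor of the evidence already in hand = 1.3 × 7 = 9.1.
Odds after that evidence = (47/953) × 9.1 = 4277/9530.
Target odds = 0.9/0.1 = 9.
Need 2.5ⁿ ≥ 9 ÷ (4277/9530) = 85770/4277.
2.5³ = 15.625 falls short of 85770/4277 but 2.5⁴ = 39.0625 reaches it, so n = 4.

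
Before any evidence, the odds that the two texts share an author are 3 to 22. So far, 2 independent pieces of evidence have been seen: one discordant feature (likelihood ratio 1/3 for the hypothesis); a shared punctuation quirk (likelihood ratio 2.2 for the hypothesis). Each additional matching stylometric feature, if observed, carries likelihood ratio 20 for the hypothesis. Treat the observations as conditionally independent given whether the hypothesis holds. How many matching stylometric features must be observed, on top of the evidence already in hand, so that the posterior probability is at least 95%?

Prior odds = 3/22.
Combined Bayes factor of the evidence already in hand = (1/3) × 2.2 = 11/15.
Odds after that evidence = (3/22) × 11/15 = 0.1.
Target odds = 0.95/0.05 = 19.
Need 20ⁿ ≥ 19 ÷ 0.1 = 190.
20¹ = 20 falls short of 190 but 20² = 400 reaches it, so n = 2.

2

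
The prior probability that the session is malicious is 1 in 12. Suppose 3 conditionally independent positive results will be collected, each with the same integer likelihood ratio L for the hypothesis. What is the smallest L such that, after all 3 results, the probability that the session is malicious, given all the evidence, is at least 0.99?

11

Prior odds = (1/12)/(11/12) = 1/11.
Target odds = 0.99/0.01 = 99.
Need L³ ≥ 99 ÷ (1/11) = 1089.
10³ = 1000 < 1089 ≤ 1331 = 11³, so L = 11.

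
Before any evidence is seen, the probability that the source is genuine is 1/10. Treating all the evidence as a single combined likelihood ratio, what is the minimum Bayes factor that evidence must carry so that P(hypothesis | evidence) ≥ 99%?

891

Prior odds = 0.1/0.9 = 1/9.
Target odds = 0.99/0.01 = 99.
Required Bayes factor = 99 ÷ (1/9) = 891.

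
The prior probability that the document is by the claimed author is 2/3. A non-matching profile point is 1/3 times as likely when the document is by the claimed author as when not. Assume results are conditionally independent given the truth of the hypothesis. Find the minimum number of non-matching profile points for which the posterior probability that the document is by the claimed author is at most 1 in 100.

Prior odds = (2/3)/(1/3) = 2.
Likelihood ratio per non-matching profile point = 1/3.
Target odds: 0.01 ÷ 0.99 = 1/99.
Need 2 × (1/3)ⁿ ≤ 1/99, i.e. (1/3)ⁿ ≤ 1/198.
(1/3)⁴ = 1/81 is still above 1/198 but (1/3)⁵ = 1/243 is at or below it, so n = 5.

5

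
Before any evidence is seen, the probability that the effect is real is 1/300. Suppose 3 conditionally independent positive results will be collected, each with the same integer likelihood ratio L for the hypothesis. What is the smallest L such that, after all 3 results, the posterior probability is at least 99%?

Prior odds = (1/300)/(299/300) = 1/299.
Target odds = 0.99/0.01 = 99.
Need L³ ≥ 99 ÷ (1/299) = 29601.
30³ = 27000 < 29601 ≤ 29791 = 31³, so L = 31.

31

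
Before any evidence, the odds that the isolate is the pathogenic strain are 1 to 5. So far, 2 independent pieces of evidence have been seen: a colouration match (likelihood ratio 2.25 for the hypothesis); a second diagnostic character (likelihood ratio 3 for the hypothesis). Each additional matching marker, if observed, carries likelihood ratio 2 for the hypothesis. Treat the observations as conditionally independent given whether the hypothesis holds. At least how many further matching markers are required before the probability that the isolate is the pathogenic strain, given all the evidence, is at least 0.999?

10

Prior odds = 0.2.
Combined Bayes factor of the evidence already in hand = 2.25 × 3 = 6.75.
Odds after that evidence = 0.2 × 6.75 = 1.35.
Target odds = 0.999/0.001 = 999.
Need 2ⁿ ≥ 999 ÷ 1.35 = 740.
2⁹ = 512 falls short of 740 but 2¹⁰ = 1024 reaches it, so n = 10.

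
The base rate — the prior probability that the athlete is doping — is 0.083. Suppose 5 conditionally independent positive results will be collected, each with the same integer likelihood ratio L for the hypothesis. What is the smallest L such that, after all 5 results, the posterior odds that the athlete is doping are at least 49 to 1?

Prior odds = 0.083/0.917 = 83/917.
Target odds = 49.
Need L⁵ ≥ 49 ÷ (83/917) = 44933/83.
3⁵ = 243 < 44933/83 ≤ 1024 = 4⁵, so L = 4.

4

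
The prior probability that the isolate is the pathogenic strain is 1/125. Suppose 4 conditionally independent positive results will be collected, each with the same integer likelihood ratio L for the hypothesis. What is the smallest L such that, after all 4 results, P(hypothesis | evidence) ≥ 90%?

6

Prior odds = 0.008/0.992 = 1/124.
Target odds = 0.9/0.1 = 9.
Need L⁴ ≥ 9 ÷ (1/124) = 1116.
5⁴ = 625 < 1116 ≤ 1296 = 6⁴, so L = 6.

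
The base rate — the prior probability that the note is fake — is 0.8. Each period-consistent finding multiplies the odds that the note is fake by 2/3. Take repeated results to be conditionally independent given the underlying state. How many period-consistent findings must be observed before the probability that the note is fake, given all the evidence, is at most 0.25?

Prior odds = 0.8/0.2 = 4.
Likelihood ratio per period-consistent finding = 2/3.
Target odds: 0.25 ÷ 0.75 = 1/3.
Need 4 × (2/3)ⁿ ≤ 1/3, i.e. (2/3)ⁿ ≤ 1/12.
(2/3)⁶ = 64/729 is still above 1/12 but (2/3)⁷ = 128/2187 is at or below it, so n = 7.

7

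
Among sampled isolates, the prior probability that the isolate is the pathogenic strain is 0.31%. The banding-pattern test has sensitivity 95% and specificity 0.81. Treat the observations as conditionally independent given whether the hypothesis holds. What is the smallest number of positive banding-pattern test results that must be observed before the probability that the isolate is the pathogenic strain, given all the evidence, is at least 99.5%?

Prior odds = 0.0031/0.9969 = 31/9969.
False-positive rate = 1 − 0.81 = 0.19; likelihood ratio of a positive = 0.95/0.19 = 5.
Target odds: 0.995 ÷ 0.005 = 199.
Require 5ⁿ ≥ 199 ÷ (31/9969) = 1983831/31.
5⁶ = 15625 falls short of 1983831/31 but 5⁷ = 78125 reaches it, so n = 7.

7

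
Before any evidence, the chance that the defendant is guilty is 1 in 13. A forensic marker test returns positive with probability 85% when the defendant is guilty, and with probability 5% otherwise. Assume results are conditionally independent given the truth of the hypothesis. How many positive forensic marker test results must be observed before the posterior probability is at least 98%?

Prior odds: (1/13) ÷ (12/13) = 1/12.
Likelihood ratio of a positive result = 0.85/0.05 = 17.
Target odds: 0.98 ÷ 0.02 = 49.
Need (1/12) × 17ⁿ ≥ 49, i.e. 17ⁿ ≥ 588.
17² = 289 falls short of 588 but 17³ = 4913 reaches it, so n = 3.

3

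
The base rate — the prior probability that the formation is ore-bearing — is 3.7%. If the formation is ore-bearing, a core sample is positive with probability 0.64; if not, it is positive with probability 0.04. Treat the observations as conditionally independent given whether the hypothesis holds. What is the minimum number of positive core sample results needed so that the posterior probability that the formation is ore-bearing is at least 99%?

Prior odds = 0.037/0.963 = 37/963.
Likelihood ratio of a positive = 0.64/0.04 = 16.
Target posterior odds = 0.99/0.01 = 99.
Need (37/963) × 16ⁿ ≥ 99, i.e. 16ⁿ ≥ 95337/37.
16² = 256 falls short of 95337/37 but 16³ = 4096 reaches it, so n = 3.

3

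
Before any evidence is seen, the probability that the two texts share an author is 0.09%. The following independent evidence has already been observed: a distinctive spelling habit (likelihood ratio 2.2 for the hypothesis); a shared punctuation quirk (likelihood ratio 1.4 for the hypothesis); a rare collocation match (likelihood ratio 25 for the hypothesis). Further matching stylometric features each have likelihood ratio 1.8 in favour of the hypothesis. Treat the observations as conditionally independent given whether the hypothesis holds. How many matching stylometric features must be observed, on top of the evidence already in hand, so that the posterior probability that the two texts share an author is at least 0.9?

Prior odds = 0.0009/0.9991 = 9/9991.
Combined Bayes factor of the evidence already in hand = 2.2 × 1.4 × 25 = 77.
Odds after that evidence = (9/9991) × 77 = 693/9991.
Target odds = 0.9/0.1 = 9.
Need 1.8ⁿ ≥ 9 ÷ (693/9991) = 9991/77.
1.8⁸ = 43046721/390625 falls short of 9991/77 but 1.8⁹ = 387420489/1953125 reaches it, so n = 9.

9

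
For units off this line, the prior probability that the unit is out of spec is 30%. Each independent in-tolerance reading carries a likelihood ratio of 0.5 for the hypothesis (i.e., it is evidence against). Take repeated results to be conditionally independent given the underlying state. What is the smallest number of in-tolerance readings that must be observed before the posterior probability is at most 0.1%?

Prior odds: 0.3 ÷ 0.7 = 3/7.
Likelihood ratio per in-tolerance reading = 0.5.
Target odds: 0.001 ÷ 0.999 = 1/999.
Require 0.5ⁿ ≤ 1/999 ÷ (3/7) = 7/2997.
0.5⁸ = 0.00390625 is still above 7/2997 but 0.5⁹ = 0.001953125 is at or below it, so n = 9.

9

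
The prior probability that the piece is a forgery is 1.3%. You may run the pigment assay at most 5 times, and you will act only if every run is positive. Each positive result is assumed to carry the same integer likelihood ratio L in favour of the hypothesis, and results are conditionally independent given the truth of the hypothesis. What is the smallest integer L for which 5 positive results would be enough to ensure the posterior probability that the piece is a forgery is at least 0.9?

Prior odds = 0.013/0.987 = 13/987.
Target odds = 0.9/0.1 = 9.
Need L⁵ ≥ 9 ÷ (13/987) = 8883/13.
3⁵ = 243 < 8883/13 ≤ 1024 = 4⁵, so L = 4.

4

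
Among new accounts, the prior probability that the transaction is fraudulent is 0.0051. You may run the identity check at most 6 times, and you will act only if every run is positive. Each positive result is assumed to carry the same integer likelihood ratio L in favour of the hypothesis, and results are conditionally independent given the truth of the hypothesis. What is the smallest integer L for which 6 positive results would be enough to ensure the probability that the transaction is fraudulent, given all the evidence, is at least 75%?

Prior odds = 0.0051/0.9949 = 51/9949.
Target odds = 0.75/0.25 = 3.
Need L⁶ ≥ 3 ÷ (51/9949) = 9949/17.
2⁶ = 64 < 9949/17 ≤ 729 = 3⁶, so L = 3.

3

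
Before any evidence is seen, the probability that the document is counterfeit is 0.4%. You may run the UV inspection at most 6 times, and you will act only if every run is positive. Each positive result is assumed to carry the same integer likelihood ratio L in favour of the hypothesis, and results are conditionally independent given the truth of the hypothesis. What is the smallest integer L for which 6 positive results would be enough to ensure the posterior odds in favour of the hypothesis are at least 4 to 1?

4

Prior odds = 0.004/0.996 = 1/249.
Target odds = 4.
Need L⁶ ≥ 4 ÷ (1/249) = 996.
3⁶ = 729 < 996 ≤ 4096 = 4⁶, so L = 4.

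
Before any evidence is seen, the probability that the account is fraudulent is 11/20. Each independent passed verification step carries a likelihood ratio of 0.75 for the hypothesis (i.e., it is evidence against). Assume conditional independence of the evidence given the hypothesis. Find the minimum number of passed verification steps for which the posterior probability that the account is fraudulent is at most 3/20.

7

Prior odds = 0.55/0.45 = 11/9.
Likelihood ratio per passed verification step = 0.75.
Target odds: 0.15 ÷ 0.85 = 3/17.
Need (11/9) × 0.75ⁿ ≤ 3/17, i.e. 0.75ⁿ ≤ 27/187.
0.75⁶ = 729/4096 is still above 27/187 but 0.75⁷ = 2187/16384 is at or below it, so n = 7.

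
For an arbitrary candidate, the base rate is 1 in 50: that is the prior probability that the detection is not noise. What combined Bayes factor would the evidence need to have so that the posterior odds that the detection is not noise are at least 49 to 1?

Prior odds = 0.02/0.98 = 1/49.
Target odds = 49.
Required Bayes factor = 49 ÷ (1/49) = 2401.

2401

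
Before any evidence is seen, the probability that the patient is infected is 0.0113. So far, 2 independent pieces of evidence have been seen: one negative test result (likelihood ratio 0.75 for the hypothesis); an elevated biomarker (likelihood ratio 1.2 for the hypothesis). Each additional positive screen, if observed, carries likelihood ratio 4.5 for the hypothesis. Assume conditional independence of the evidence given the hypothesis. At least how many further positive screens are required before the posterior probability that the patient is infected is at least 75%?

4

Prior odds = 0.0113/0.9887 = 113/9887.
Combined Bayes factor of the evidence already in hand = 0.75 × 1.2 = 0.9.
Odds after that evidence = (113/9887) × 0.9 = 1017/98870.
Target odds = 0.75/0.25 = 3.
Need 4.5ⁿ ≥ 3 ÷ (1017/98870) = 98870/339.
4.5³ = 91.125 falls short of 98870/339 but 4.5⁴ = 410.0625 reaches it, so n = 4.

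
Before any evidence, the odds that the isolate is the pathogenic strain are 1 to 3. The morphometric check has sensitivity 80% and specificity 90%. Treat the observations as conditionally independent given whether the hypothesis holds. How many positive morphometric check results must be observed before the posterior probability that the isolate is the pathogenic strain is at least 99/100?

3

Prior odds = 1/3.
False-positive rate = 1 − 0.9 = 0.1; likelihood ratio of a positive = 0.8/0.1 = 8.
Target posterior odds = 0.99/0.01 = 99.
Need (1/3) × 8ⁿ ≥ 99, i.e. 8ⁿ ≥ 297.
8² = 64 falls short of 297 but 8³ = 512 reaches it, so n = 3.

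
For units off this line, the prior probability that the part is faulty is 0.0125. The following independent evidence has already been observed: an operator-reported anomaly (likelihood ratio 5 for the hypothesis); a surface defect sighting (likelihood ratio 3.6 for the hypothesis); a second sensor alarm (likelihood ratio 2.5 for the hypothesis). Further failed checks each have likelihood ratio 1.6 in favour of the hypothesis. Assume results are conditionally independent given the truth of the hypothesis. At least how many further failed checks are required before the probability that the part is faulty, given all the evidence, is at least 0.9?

Prior odds = 0.0125/0.9875 = 1/79.
Combined Bayes factor of the evidence already in hand = 5 × 3.6 × 2.5 = 45.
Odds after that evidence = (1/79) × 45 = 45/79.
Target odds = 0.9/0.1 = 9.
Need 1.6ⁿ ≥ 9 ÷ (45/79) = 15.8.
1.6⁵ = 10.48576 falls short of 15.8 but 1.6⁶ = 262144/15625 reaches it, so n = 6.

6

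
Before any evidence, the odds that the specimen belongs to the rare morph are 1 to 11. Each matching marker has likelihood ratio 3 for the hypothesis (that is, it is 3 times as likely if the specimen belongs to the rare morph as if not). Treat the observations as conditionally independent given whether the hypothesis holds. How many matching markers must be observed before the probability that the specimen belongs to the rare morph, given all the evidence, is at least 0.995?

Prior odds = 1/11.
Likelihood ratio per matching marker = 3.
Target posterior odds = 0.995/0.005 = 199.
Require 3ⁿ ≥ 199 ÷ (1/11) = 2189.
3⁷ = 2187 falls short of 2189 but 3⁸ = 6561 reaches it, so n = 8.

8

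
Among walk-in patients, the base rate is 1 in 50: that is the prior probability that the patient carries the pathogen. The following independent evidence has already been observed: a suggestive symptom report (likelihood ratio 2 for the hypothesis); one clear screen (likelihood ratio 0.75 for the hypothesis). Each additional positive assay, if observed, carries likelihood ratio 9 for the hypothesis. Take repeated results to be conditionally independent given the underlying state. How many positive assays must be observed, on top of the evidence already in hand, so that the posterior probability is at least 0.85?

3

Prior odds = 0.02/0.98 = 1/49.
Combined Bayes factor of the evidence already in hand = 2 × 0.75 = 1.5.
Odds after that evidence = (1/49) × 1.5 = 3/98.
Target odds = 0.85/0.15 = 17/3.
Need 9ⁿ ≥ 17/3 ÷ (3/98) = 1666/9.
9² = 81 falls short of 1666/9 but 9³ = 729 reaches it, so n = 3.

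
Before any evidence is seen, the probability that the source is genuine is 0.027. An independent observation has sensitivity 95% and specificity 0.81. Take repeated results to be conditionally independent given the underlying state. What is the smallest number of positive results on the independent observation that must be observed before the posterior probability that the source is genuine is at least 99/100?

6

Prior odds = 0.027/0.973 = 27/973.
False-positive rate = 1 − 0.81 = 0.19; likelihood ratio of a positive = 0.95/0.19 = 5.
Target posterior odds = 0.99/0.01 = 99.
Require 5ⁿ ≥ 99 ÷ (27/973) = 10703/3.
5⁵ = 3125 falls short of 10703/3 but 5⁶ = 15625 reaches it, so n = 6.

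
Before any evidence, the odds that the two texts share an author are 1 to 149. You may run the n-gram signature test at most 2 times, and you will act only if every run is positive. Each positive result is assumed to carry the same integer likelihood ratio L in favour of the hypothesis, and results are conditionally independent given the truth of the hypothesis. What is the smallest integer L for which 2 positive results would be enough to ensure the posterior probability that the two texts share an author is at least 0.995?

Prior odds = 1/149.
Target odds = 0.995/0.005 = 199.
Need L² ≥ 199 ÷ (1/149) = 29651.
172² = 29584 < 29651 ≤ 29929 = 173², so L = 173.

173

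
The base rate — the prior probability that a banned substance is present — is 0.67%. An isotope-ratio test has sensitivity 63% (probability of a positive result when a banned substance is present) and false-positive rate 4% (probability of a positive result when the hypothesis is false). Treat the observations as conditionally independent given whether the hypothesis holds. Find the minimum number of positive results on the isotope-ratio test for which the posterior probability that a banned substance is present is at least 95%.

Prior odds = 0.0067/0.9933 = 67/9933.
Likelihood ratio of a positive result = 0.63/0.04 = 15.75.
Target odds: 0.95 ÷ 0.05 = 19.
Need (67/9933) × 15.75ⁿ ≥ 19, i.e. 15.75ⁿ ≥ 188727/67.
15.75² = 248.0625 falls short of 188727/67 but 15.75³ = 3906.984375 reaches it, so n = 3.

3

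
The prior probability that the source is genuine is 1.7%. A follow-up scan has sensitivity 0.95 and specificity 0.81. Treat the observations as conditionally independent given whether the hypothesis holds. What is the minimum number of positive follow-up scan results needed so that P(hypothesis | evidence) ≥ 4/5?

4

Prior odds = 0.017/0.983 = 17/983.
False-positive rate = 1 − 0.81 = 0.19; likelihood ratio of a positive = 0.95/0.19 = 5.
Target posterior odds = 0.8/0.2 = 4.
Require 5ⁿ ≥ 4 ÷ (17/983) = 3932/17.
5³ = 125 falls short of 3932/17 but 5⁴ = 625 reaches it, so n = 4.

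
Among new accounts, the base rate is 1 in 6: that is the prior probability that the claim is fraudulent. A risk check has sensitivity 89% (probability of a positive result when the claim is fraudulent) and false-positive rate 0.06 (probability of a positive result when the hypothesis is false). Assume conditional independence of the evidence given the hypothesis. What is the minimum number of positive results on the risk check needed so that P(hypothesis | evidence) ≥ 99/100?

3

Prior odds = (1/6)/(5/6) = 0.2.
Likelihood ratio of a positive result = 0.89/0.06 = 89/6.
Target posterior odds = 0.99/0.01 = 99.
Need 0.2 × (89/6)ⁿ ≥ 99, i.e. (89/6)ⁿ ≥ 495.
(89/6)² = 7921/36 falls short of 495 but (89/6)³ = 704969/216 reaches it, so n = 3.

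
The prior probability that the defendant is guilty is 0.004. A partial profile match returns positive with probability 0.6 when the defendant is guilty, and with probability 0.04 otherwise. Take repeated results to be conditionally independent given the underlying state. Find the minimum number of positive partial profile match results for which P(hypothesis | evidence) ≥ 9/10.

Prior odds: 0.004 ÷ 0.996 = 1/249.
Likelihood ratio of a positive result = 0.6/0.04 = 15.
Target odds: 0.9 ÷ 0.1 = 9.
Need (1/249) × 15ⁿ ≥ 9, i.e. 15ⁿ ≥ 2241.
15² = 225 falls short of 2241 but 15³ = 3375 reaches it, so n = 3.

3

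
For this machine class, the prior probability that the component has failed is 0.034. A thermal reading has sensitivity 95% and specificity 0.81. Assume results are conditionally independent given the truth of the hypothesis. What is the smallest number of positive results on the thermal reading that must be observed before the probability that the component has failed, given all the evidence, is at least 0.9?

4

Prior odds: 0.034 ÷ 0.966 = 17/483.
False-positive rate = 1 − 0.81 = 0.19; likelihood ratio of a positive = 0.95/0.19 = 5.
Target posterior odds = 0.9/0.1 = 9.
Require 5ⁿ ≥ 9 ÷ (17/483) = 4347/17.
5³ = 125 falls short of 4347/17 but 5⁴ = 625 reaches it, so n = 4.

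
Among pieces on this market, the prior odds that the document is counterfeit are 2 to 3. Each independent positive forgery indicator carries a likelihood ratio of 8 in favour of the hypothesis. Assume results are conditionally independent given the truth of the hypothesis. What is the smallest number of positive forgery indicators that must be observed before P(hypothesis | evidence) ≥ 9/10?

Prior odds = 2/3.
Likelihood ratio per positive forgery indicator = 8.
Target posterior odds = 0.9/0.1 = 9.
Require 8ⁿ ≥ 9 ÷ (2/3) = 13.5.
8¹ = 8 falls short of 13.5 but 8² = 64 reaches it, so n = 2.

2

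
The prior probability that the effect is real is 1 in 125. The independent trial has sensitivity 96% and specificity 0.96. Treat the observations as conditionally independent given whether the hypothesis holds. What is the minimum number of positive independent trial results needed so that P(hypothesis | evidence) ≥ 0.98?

Prior odds: 0.008 ÷ 0.992 = 1/124.
False-positive rate = 1 − 0.96 = 0.04; likelihood ratio of a positive = 0.96/0.04 = 24.
Target posterior odds = 0.98/0.02 = 49.
Require 24ⁿ ≥ 49 ÷ (1/124) = 6076.
24² = 576 falls short of 6076 but 24³ = 13824 reaches it, so n = 3.

3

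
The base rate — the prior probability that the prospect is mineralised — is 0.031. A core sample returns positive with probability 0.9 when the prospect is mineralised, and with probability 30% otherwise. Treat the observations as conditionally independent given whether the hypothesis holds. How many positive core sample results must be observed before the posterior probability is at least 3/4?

5

Prior odds: 0.031 ÷ 0.969 = 31/969.
Likelihood ratio of a positive result = 0.9/0.3 = 3.
Target posterior odds = 0.75/0.25 = 3.
Need (31/969) × 3ⁿ ≥ 3, i.e. 3ⁿ ≥ 2907/31.
3⁴ = 81 falls short of 2907/31 but 3⁵ = 243 reaches it, so n = 5.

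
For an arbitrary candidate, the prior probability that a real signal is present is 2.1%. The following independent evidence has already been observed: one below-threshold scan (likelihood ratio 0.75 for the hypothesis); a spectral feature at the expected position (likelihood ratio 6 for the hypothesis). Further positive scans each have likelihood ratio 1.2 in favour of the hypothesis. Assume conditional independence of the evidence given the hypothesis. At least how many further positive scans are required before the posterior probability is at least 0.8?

Prior odds = 0.021/0.979 = 21/979.
Combined Bayes factor of the evidence already in hand = 0.75 × 6 = 4.5.
Odds after that evidence = (21/979) × 4.5 = 189/1958.
Target odds = 0.8/0.2 = 4.
Need 1.2ⁿ ≥ 4 ÷ (189/1958) = 7832/189.
1.2²⁰ ≈38.3376 falls short of 7832/189 but 1.2²¹ ≈46.0051 reaches it, so n = 21.

21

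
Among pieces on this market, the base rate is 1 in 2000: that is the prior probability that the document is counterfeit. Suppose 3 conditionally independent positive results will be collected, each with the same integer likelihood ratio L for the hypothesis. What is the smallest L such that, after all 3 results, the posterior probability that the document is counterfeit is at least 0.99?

59

Prior odds = 0.0005/0.9995 = 1/1999.
Target odds = 0.99/0.01 = 99.
Need L³ ≥ 99 ÷ (1/1999) = 197901.
58³ = 195112 < 197901 ≤ 205379 = 59³, so L = 59.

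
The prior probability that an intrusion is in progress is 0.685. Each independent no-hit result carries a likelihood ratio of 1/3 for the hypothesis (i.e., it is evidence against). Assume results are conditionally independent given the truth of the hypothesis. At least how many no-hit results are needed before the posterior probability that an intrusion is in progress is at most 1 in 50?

Prior odds: 0.685 ÷ 0.315 = 137/63.
Likelihood ratio per no-hit result = 1/3.
Target posterior odds = 0.02/0.98 = 1/49.
Need (137/63) × (1/3)ⁿ ≤ 1/49, i.e. (1/3)ⁿ ≤ 9/959.
(1/3)⁴ = 1/81 is still above 9/959 but (1/3)⁵ = 1/243 is at or below it, so n = 5.

5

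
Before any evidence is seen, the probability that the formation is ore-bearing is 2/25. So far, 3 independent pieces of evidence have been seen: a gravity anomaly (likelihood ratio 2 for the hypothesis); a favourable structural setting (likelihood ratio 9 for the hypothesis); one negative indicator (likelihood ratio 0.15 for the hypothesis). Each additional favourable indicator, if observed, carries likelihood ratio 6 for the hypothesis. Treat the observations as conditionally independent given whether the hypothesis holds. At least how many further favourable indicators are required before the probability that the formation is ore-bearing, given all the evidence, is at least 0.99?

4

Prior odds = 0.08/0.92 = 2/23.
Combined Bayes factor of the evidence already in hand = 2 × 9 × 0.15 = 2.7.
Odds after that evidence = (2/23) × 2.7 = 27/115.
Target odds = 0.99/0.01 = 99.
Need 6ⁿ ≥ 99 ÷ (27/115) = 1265/3.
6³ = 216 falls short of 1265/3 but 6⁴ = 1296 reaches it, so n = 4.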